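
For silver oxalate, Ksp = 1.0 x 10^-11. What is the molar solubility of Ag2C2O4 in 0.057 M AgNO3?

3.1e-9 M

Ag2C2O4(s) <=> 2 Ag^+ + C2O4^2-
Ksp = [Ag^+]^2[C2O4^2-]
If s mol/L dissolves here, [Ag^+] = 0.057 + 2s ≈ 0.057, [C2O4^2-] = s (common-ion effect: Ag^+ is already 0.057 M).
Ksp ≈ (0.057)^2 × s
s = 3.1 × 10^-9 M
Check: 2s = 6.2 x 10^-9 ≪ 0.057, so the approximation is valid.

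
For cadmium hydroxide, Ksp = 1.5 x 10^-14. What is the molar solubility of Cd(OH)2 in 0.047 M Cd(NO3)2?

s ≈ 2.8 × 10^-7 M

Cd(OH)2(s) <=> Cd^2+(aq) + 2 OH^-(aq)
Ksp = [Cd^2+][OH^-]^2
Let s be the molar solubility in this solution. [Cd^2+] = 0.047 + s ≈ 0.047, [OH^-] = 2s (Ksp is small, so little additional dissolves).
Ksp ≈ 0.047 × (2s)^2
s = 2.8 × 10^-7 M
Check: s = 2.8 × 10^-7 ≪ 0.047, so the approximation is valid.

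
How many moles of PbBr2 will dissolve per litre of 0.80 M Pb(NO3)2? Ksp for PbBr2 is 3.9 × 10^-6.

PbBr2(s) ⇌ Pb^2+(aq) + 2 Br^-(aq)
Ksp = [Pb^2+][Br^-]^2
Let s be the molar solubility in this solution. [Pb^2+] = 0.80 + s ≈ 0.80, [Br^-] = 2s (common-ion effect: Pb^2+ is already 0.80 M).
Ksp ≈ 0.80 × (2s)^2
s = 1.1 × 10^-3 M
Check: s = 1.1 × 10^-3 ≪ 0.80, so the approximation is valid.

s = 1.1e-3 M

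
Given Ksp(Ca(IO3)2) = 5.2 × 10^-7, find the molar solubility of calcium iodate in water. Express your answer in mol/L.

5.1e-3 M

Ca(IO3)2(s) <=> Ca^2+ + 2 IO3^-
Ksp = [Ca^2+][IO3^-]^2
For each mole of Ca(IO3)2 that dissolves: [Ca^2+] = s, [IO3^-] = 2s.
Substituting: Ksp = s(2s)^2 = 4s^3
s = (5.2 × 10^-7 / 4)^(1/3) = 5.1 × 10^-3 M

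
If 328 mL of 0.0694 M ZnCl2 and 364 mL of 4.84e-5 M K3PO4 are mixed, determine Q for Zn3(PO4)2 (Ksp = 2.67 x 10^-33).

Total volume = 328 + 364 = 692 mL.
[Zn^2+] = 6.94 × 10^-2 × (328/692) = 3.289 × 10^-2 M
[PO4^3-] = 4.84 × 10^-5 × (364/692) = 2.546 × 10^-5 M
Zn3(PO4)2(s) ⇌ 3 Zn^2+(aq) + 2 PO4^3-(aq), so Q = [Zn^2+]^3[PO4^3-]^2
Q = (3.289 × 10^-2)^3(2.546 × 10^-5)^2 = 2.31 × 10^-14
Q > Ksp, so Zn3(PO4)2 will precipitate.

Q ≈ 2.31 × 10^-14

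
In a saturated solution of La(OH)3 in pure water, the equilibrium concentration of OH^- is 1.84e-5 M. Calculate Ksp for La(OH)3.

La(OH)3(s) ⇌ La^3+ + 3 OH^-
Stoichiometry gives [La^3+] = (1/3)[OH^-] = 6.133 x 10^-6 M.
Ksp = [La^3+][OH^-]^3
Ksp = 6.133 × 10^-6 × (1.84 × 10^-5)^3 = 3.82 × 10^-20

3.82 × 10^-20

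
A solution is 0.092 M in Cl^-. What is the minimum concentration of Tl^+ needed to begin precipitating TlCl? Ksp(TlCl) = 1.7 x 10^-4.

TlCl(s) <=> Tl^+ + Cl^-
Ksp = [Tl^+][Cl^-]
Precipitation begins when Q = Ksp. With [Cl^-] = 0.092 M:
1.7 x 10^-4 = (0.092) × [Tl^+]
[Tl^+] = (1.7 x 10^-4 / 9.2 x 10^-2) = 1.8 × 10^-3 M

1.8 × 10^-3 M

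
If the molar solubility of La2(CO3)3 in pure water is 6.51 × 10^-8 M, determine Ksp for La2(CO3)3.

La2(CO3)3(s) <=> 2 La^3+ + 3 CO3^2-
For each mole of La2(CO3)3 that dissolves: [La^3+] = 2s, [CO3^2-] = 3s.
Ksp = [La^3+]^2[CO3^2-]^3
Ksp = (2s)^2(3s)^3 = 108s^5
Ksp = 108 × (6.51 × 10^-8)^5 = 1.26 x 10^-34

Ksp = 1.26 x 10^-34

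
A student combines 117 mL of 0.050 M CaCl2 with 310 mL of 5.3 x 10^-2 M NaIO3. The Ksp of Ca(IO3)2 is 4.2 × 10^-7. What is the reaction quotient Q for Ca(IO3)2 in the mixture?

Q = 2.0 × 10^-5

Total volume = 117 + 310 = 427 mL.
[Ca^2+] = 5.0 × 10^-2 × (117/427) = 1.37 × 10^-2 M
[IO3^-] = 5.3 × 10^-2 × (310/427) = 3.85 x 10^-2 M
Ca(IO3)2(s) <=> Ca^2+(aq) + 2 IO3^-(aq), so Q = [Ca^2+][IO3^-]^2
Q = (1.37 x 10^-2)(3.85 × 10^-2)^2 = 2.0 x 10^-5
Q > Ksp, so Ca(IO3)2 will precipitate.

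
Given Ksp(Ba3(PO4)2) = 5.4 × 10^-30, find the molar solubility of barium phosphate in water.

Ba3(PO4)2(s) ⇌ 3 Ba^2+ + 2 PO4^3-
Ksp = [Ba^2+]^3[PO4^3-]^2
For each mole of Ba3(PO4)2 that dissolves: [Ba^2+] = 3s, [PO4^3-] = 2s.
So Ksp = (3s)^3 × (2s)^2 = 108s^5
s = (5.4 × 10^-30 / 108)^(1/5) = 5.5 x 10^-7 M

5.5 × 10^-7 M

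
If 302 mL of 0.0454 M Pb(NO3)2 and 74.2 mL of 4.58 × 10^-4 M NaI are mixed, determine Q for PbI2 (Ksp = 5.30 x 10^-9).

Total volume = 302 + 74.2 = 376.2 mL.
[Pb^2+] = 4.54 × 10^-2 × (302/376.2) = 3.645 × 10^-2 M
[I^-] = 4.58 × 10^-4 × (74.2/376.2) = 9.033 × 10^-5 M
PbI2(s) <=> Pb^2+(aq) + 2 I^-(aq), so Q = [Pb^2+][I^-]^2
Q = (3.645 × 10^-2)(9.033 × 10^-5)^2 = 2.97 x 10^-10
Q < Ksp, so no precipitate of PbI2 forms.

2.97e-10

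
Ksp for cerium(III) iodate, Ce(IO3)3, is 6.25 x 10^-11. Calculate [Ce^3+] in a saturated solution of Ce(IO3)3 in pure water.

1.23 × 10^-3 M

Ce(IO3)3(s) ⇌ Ce^3+ + 3 IO3^-
Ksp = [Ce^3+][IO3^-]^3
Let s = molar solubility. Then [Ce^3+] = s and [IO3^-] = 3s.
So Ksp = s × (3s)^3 = 27s^4
s^4 = 6.25 x 10^-11 / 27, so s = 1.233 × 10^-3 M
[Ce^3+] = s = 1.23 × 10^-3 M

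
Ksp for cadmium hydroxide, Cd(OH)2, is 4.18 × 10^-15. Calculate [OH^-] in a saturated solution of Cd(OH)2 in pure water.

2.03 × 10^-5 M

Cd(OH)2(s) <=> Cd^2+(aq) + 2 OH^-(aq)
Ksp = [Cd^2+][OH^-]^2
Let s = molar solubility. Then [Cd^2+] = s and [OH^-] = 2s.
Substituting: Ksp = s(2s)^2 = 4s^3
s = (4.18 × 10^-15 / 4)^(1/3) = 1.015 x 10^-5 M
[OH^-] = 2s = 2.03 × 10^-5 M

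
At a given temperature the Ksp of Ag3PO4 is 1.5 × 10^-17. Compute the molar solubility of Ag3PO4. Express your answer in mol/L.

Ag3PO4(s) ⇌ 3 Ag^+(aq) + PO4^3-(aq)
Ksp = [Ag^+]^3[PO4^3-]
Let s = molar solubility. Then [Ag^+] = 3s and [PO4^3-] = s.
Substituting: Ksp = (3s)^3s = 27s^4
s^4 = 1.5 × 10^-17 / 27, so s = 2.7 × 10^-5 M

2.7e-5 M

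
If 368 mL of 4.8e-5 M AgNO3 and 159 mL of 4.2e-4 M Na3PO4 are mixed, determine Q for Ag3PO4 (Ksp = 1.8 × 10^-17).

Total volume = 368 + 159 = 527 mL.
[Ag^+] = 4.8 × 10^-5 × (368/527) = 3.35 × 10^-5 M
[PO4^3-] = 4.2 x 10^-4 × (159/527) = 1.27 x 10^-4 M
Ag3PO4(s) <=> 3 Ag^+ + PO4^3-, so Q = [Ag^+]^3[PO4^3-]
Q = (3.35 × 10^-5)^3(1.27 × 10^-4) = 4.8 × 10^-18
Q < Ksp, so no precipitate of Ag3PO4 forms.

Q ≈ 4.8e-18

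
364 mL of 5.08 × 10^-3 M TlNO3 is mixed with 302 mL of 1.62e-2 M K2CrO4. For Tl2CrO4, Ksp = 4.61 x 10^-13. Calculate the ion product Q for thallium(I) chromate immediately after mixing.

Total volume = 364 + 302 = 666 mL.
[Tl^+] = 5.08 x 10^-3 × (364/666) = 2.776 × 10^-3 M
[CrO4^2-] = 1.62 x 10^-2 × (302/666) = 7.346 × 10^-3 M
Tl2CrO4(s) <=> 2 Tl^+(aq) + CrO4^2-(aq), so Q = [Tl^+]^2[CrO4^2-]
Q = (2.776 × 10^-3)^2(7.346 × 10^-3) = 5.66 × 10^-8
Q > Ksp, so Tl2CrO4 will precipitate.

Q = 5.66e-8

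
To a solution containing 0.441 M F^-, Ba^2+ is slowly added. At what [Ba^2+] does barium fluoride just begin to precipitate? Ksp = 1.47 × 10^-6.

BaF2(s) ⇌ Ba^2+ + 2 F^-
Ksp = [Ba^2+][F^-]^2
Precipitation begins when Q = Ksp. With [F^-] = 0.441 M:
1.47 × 10^-6 = (0.441)^2 × [Ba^2+]
[Ba^2+] = (1.47 × 10^-6 / 1.945 × 10^-1) = 7.56 × 10^-6 M

[Ba^2+] ≈ 7.56 × 10^-6 M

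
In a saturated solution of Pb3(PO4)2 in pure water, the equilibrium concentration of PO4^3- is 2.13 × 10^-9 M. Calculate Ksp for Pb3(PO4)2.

Pb3(PO4)2(s) <=> 3 Pb^2+ + 2 PO4^3-
Stoichiometry gives [Pb^2+] = (3/2)[PO4^3-] = 3.195 x 10^-9 M.
Ksp = [Pb^2+]^3[PO4^3-]^2
Ksp = (3.195 x 10^-9)^3 × (2.13 × 10^-9)^2 = 1.48 × 10^-43

Ksp = 1.48 × 10^-43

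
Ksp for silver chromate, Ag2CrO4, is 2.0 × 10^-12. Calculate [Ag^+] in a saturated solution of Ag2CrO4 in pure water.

[Ag^+] = 1.6e-4 M

Ag2CrO4(s) ⇌ 2 Ag^+(aq) + CrO4^2-(aq)
Ksp = [Ag^+]^2[CrO4^2-]
For each mole of Ag2CrO4 that dissolves: [Ag^+] = 2s, [CrO4^2-] = s.
So Ksp = (2s)^2 × s = 4s^3
s = (2.0 × 10^-12 / 4)^(1/3) = 7.94 × 10^-5 M
[Ag^+] = 2s = 1.6 × 10^-4 M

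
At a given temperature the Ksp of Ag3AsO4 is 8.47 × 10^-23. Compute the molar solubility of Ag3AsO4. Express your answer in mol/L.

s ≈ 1.33 × 10^-6 M

Ag3AsO4(s) ⇌ 3 Ag^+(aq) + AsO4^3-(aq)
Ksp = [Ag^+]^3[AsO4^3-]
If s mol/L of Ag3AsO4 dissolves, [Ag^+] = 3s and [AsO4^3-] = s.
Substituting: Ksp = (3s)^3s = 27s^4
s = (8.47 × 10^-23 / 27)^(1/4) = 1.33 × 10^-6 M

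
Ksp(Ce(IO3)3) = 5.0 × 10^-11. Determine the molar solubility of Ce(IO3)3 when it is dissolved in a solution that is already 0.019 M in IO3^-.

s ≈ 7.3 × 10^-6 M

Ce(IO3)3(s) <=> Ce^3+(aq) + 3 IO3^-(aq)
Ksp = [Ce^3+][IO3^-]^3
Let s = moles of Ce(IO3)3 that dissolve per litre. [Ce^3+] = s, [IO3^-] = 0.019 + 3s ≈ 0.019 (Ksp is small, so little additional dissolves).
Ksp ≈ s × (0.019)^3
s = 7.3 x 10^-6 M
Check: 3s = 2.2 × 10^-5 ≪ 0.019, so the approximation is valid.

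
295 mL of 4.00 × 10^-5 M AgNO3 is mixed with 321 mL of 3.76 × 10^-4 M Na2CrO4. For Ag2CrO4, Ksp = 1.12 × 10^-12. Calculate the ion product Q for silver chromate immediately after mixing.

Q = 7.19e-14

Total volume = 295 + 321 = 616 mL.
[Ag^+] = 4.00 × 10^-5 × (295/616) = 1.916 x 10^-5 M
[CrO4^2-] = 3.76 x 10^-4 × (321/616) = 1.959 x 10^-4 M
Ag2CrO4(s) ⇌ 2 Ag^+(aq) + CrO4^2-(aq), so Q = [Ag^+]^2[CrO4^2-]
Q = (1.916 × 10^-5)^2(1.959 x 10^-4) = 7.19 × 10^-14
Q < Ksp, so no precipitate of Ag2CrO4 forms.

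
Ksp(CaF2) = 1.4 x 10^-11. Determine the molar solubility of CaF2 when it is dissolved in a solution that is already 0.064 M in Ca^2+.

s = 7.4 x 10^-6 M

CaF2(s) ⇌ Ca^2+ + 2 F^-
Ksp = [Ca^2+][F^-]^2
Let s be the molar solubility in this solution. [Ca^2+] = 0.064 + s ≈ 0.064, [F^-] = 2s (common-ion effect: Ca^2+ is already 0.064 M).
Ksp ≈ 0.064 × (2s)^2
s = 7.4 × 10^-6 M
Check: s = 7.4 × 10^-6 ≪ 0.064, so the approximation is valid.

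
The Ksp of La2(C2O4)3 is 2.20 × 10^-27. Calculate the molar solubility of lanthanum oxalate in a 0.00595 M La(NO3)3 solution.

s = 1.32 × 10^-8 M

La2(C2O4)3(s) <=> 2 La^3+ + 3 C2O4^2-
Ksp = [La^3+]^2[C2O4^2-]^3
If s mol/L dissolves here, [La^3+] = 0.00595 + 2s ≈ 0.00595, [C2O4^2-] = 3s (Ksp is small, so little additional dissolves).
Ksp ≈ (0.00595)^2 × (3s)^3
s = 1.32 x 10^-8 M
Check: 2s = 2.6 × 10^-8 ≪ 0.00595, so the approximation is valid.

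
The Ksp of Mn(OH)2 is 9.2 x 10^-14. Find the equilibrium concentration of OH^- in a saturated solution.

Mn(OH)2(s) ⇌ Mn^2+ + 2 OH^-
Ksp = [Mn^2+][OH^-]^2
For each mole of Mn(OH)2 that dissolves: [Mn^2+] = s, [OH^-] = 2s.
So Ksp = s × (2s)^2 = 4s^3
s = (9.2 x 10^-14 / 4)^(1/3) = 2.84 × 10^-5 M
[OH^-] = 2s = 5.7 x 10^-5 M

5.7e-5 M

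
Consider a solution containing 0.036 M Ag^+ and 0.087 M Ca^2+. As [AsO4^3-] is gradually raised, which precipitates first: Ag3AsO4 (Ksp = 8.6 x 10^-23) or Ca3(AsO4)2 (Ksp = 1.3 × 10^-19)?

Precipitation of each salt starts when its ion product equals its Ksp.
For Ag3AsO4: 8.6 x 10^-23 = (0.036)^3 × [AsO4^3-]  ⇒  [AsO4^3-] = 1.8 × 10^-18 M.
For Ca3(AsO4)2: 1.3 × 10^-19 = (0.087)^3 × [AsO4^3-]^2  ⇒  [AsO4^3-] = 1.4 × 10^-8 M.
The salt with the lower threshold [AsO4^3-] precipitates first: Ag3AsO4.

Ag3AsO4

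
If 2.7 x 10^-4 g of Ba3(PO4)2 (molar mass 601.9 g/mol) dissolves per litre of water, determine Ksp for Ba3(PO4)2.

Ksp = 2.0 × 10^-30

Molar solubility s = (2.7 x 10^-4 g/L) / (601.9 g/mol) = 4.49 × 10^-7 M.
Ba3(PO4)2(s) ⇌ 3 Ba^2+(aq) + 2 PO4^3-(aq)
If s mol/L of Ba3(PO4)2 dissolves, [Ba^2+] = 3s and [PO4^3-] = 2s.
Ksp = [Ba^2+]^3[PO4^3-]^2
Substituting: Ksp = (3s)^3(2s)^2 = 108s^5
Ksp = 108 × (4.49 × 10^-7)^5 = 2.0 × 10^-30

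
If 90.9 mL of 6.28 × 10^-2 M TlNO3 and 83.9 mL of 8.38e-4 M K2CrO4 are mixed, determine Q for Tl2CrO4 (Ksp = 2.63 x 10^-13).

4.29 × 10^-7

Total volume = 90.9 + 83.9 = 174.8 mL.
[Tl^+] = 6.28 × 10^-2 × (90.9/174.8) = 3.266 x 10^-2 M
[CrO4^2-] = 8.38 × 10^-4 × (83.9/174.8) = 4.022 × 10^-4 M
Tl2CrO4(s) ⇌ 2 Tl^+ + CrO4^2-, so Q = [Tl^+]^2[CrO4^2-]
Q = (3.266 × 10^-2)^2(4.022 × 10^-4) = 4.29 × 10^-7
Q > Ksp, so Tl2CrO4 will precipitate.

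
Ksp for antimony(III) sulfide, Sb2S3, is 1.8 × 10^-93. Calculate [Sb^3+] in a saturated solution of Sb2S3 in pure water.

2.2 × 10^-19 M

Sb2S3(s) ⇌ 2 Sb^3+(aq) + 3 S^2-(aq)
Ksp = [Sb^3+]^2[S^2-]^3
With molar solubility s: [Sb^3+] = 2s, [S^2-] = 3s.
Substituting: Ksp = (2s)^2(3s)^3 = 108s^5
s^5 = 1.8 × 10^-93 / 108, so s = 1.11 x 10^-19 M
[Sb^3+] = 2s = 2.2 × 10^-19 M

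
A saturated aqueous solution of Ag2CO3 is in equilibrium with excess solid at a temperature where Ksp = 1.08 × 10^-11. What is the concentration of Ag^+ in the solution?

Ag2CO3(s) ⇌ 2 Ag^+(aq) + CO3^2-(aq)
Ksp = [Ag^+]^2[CO3^2-]
If s mol/L of Ag2CO3 dissolves, [Ag^+] = 2s and [CO3^2-] = s.
Ksp = (2s)^2s = 4s^3
s = (1.08 × 10^-11 / 4)^(1/3) = 1.392 x 10^-4 M
[Ag^+] = 2s = 2.78 × 10^-4 M

2.78e-4 M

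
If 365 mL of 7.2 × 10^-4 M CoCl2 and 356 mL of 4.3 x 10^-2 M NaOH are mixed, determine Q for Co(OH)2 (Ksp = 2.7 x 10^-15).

Total volume = 365 + 356 = 721 mL.
[Co^2+] = 7.2 × 10^-4 × (365/721) = 3.64 × 10^-4 M
[OH^-] = 4.3 × 10^-2 × (356/721) = 2.12 × 10^-2 M
Co(OH)2(s) ⇌ Co^2+ + 2 OH^-, so Q = [Co^2+][OH^-]^2
Q = (3.64 × 10^-4)(2.12 x 10^-2)^2 = 1.6 × 10^-7
Q > Ksp, so Co(OH)2 will precipitate.

1.6e-7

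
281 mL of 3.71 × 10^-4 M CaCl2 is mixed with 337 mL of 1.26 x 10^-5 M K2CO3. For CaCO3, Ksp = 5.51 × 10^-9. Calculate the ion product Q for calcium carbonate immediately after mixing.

Total volume = 281 + 337 = 618 mL.
[Ca^2+] = 3.71 × 10^-4 × (281/618) = 1.687 x 10^-4 M
[CO3^2-] = 1.26 × 10^-5 × (337/618) = 6.871 x 10^-6 M
CaCO3(s) ⇌ Ca^2+ + CO3^2-, so Q = [Ca^2+][CO3^2-]
Q = (1.687 x 10^-4)(6.871 x 10^-6) = 1.16 × 10^-9
Q < Ksp, so no precipitate of CaCO3 forms.

Q ≈ 1.16 × 10^-9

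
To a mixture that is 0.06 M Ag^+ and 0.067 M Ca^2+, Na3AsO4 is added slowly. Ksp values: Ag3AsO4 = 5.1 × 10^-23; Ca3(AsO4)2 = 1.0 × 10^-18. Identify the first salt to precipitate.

Each salt begins to precipitate when Q = Ksp, i.e. when [AsO4^3-] reaches its threshold.
For Ag3AsO4: 5.1 × 10^-23 = (0.06)^3 × [AsO4^3-]  ⇒  [AsO4^3-] = 2.4 x 10^-19 M.
For Ca3(AsO4)2: 1.0 × 10^-18 = (0.067)^3 × [AsO4^3-]^2  ⇒  [AsO4^3-] = 5.8 × 10^-8 M.
The salt with the lower threshold [AsO4^3-] precipitates first: Ag3AsO4.

Ag3AsO4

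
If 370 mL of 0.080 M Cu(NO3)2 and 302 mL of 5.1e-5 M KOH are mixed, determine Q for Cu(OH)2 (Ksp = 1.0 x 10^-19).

2.3 × 10^-11

Total volume = 370 + 302 = 672 mL.
[Cu^2+] = 8.0 x 10^-2 × (370/672) = 4.40 x 10^-2 M
[OH^-] = 5.1 x 10^-5 × (302/672) = 2.29 × 10^-5 M
Cu(OH)2(s) ⇌ Cu^2+ + 2 OH^-, so Q = [Cu^2+][OH^-]^2
Q = (4.40 x 10^-2)(2.29 x 10^-5)^2 = 2.3 × 10^-11
Q > Ksp, so Cu(OH)2 will precipitate.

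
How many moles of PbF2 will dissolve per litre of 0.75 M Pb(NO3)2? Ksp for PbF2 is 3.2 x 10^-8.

s = 1.0 x 10^-4 M

PbF2(s) ⇌ Pb^2+(aq) + 2 F^-(aq)
Ksp = [Pb^2+][F^-]^2
Let s = moles of PbF2 that dissolve per litre. [Pb^2+] = 0.75 + s ≈ 0.75, [F^-] = 2s (since Pb^2+ from Pb(NO3)2 dominates).
Ksp ≈ 0.75 × (2s)^2
s = 1.0 × 10^-4 M
Check: s = 1.0 x 10^-4 ≪ 0.75, so the approximation is valid.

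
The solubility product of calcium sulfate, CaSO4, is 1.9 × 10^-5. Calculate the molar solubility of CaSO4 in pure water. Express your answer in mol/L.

CaSO4(s) ⇌ Ca^2+ + SO4^2-
Ksp = [Ca^2+][SO4^2-]
With molar solubility s: [Ca^2+] = s, [SO4^2-] = s.
Ksp = (s)(s) = s^2
s = (1.9 × 10^-5)^(1/2) = 4.4 × 10^-3 M

s ≈ 4.4e-3 M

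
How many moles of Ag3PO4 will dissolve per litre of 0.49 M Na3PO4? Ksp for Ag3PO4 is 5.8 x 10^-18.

s = 7.6 × 10^-7 M

Ag3PO4(s) <=> 3 Ag^+(aq) + PO4^3-(aq)
Ksp = [Ag^+]^3[PO4^3-]
Let s = moles of Ag3PO4 that dissolve per litre. [Ag^+] = 3s, [PO4^3-] = 0.49 + s ≈ 0.49 (Ksp is small, so little additional dissolves).
Ksp ≈ (3s)^3 × 0.49
s = 7.6 × 10^-7 M
Check: s = 7.6 × 10^-7 ≪ 0.49, so the approximation is valid.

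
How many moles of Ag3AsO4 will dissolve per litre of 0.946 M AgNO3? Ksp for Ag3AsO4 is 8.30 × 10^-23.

s = 9.80e-23 M

Ag3AsO4(s) ⇌ 3 Ag^+ + AsO4^3-
Ksp = [Ag^+]^3[AsO4^3-]
Let s = moles of Ag3AsO4 that dissolve per litre. [Ag^+] = 0.946 + 3s ≈ 0.946, [AsO4^3-] = s (common-ion effect: Ag^+ is already 0.946 M).
Ksp ≈ (0.946)^3 × s
s = 9.80 x 10^-23 M
Check: 3s = 2.9 × 10^-22 ≪ 0.946, so the approximation is valid.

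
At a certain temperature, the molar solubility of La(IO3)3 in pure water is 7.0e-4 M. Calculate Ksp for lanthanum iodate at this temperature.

6.5 × 10^-12

La(IO3)3(s) ⇌ La^3+(aq) + 3 IO3^-(aq)
If s mol/L of La(IO3)3 dissolves, [La^3+] = s and [IO3^-] = 3s.
Ksp = [La^3+][IO3^-]^3
Ksp = s(3s)^3 = 27s^4
With s = 7.0 × 10^-4: Ksp = 6.5 × 10^-12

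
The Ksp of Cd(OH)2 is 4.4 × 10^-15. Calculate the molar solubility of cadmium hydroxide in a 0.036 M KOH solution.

Cd(OH)2(s) <=> Cd^2+ + 2 OH^-
Ksp = [Cd^2+][OH^-]^2
Let s be the molar solubility in this solution. [Cd^2+] = s, [OH^-] = 0.036 + 2s ≈ 0.036 (Ksp is small, so little additional dissolves).
Ksp ≈ s × (0.036)^2
s = 3.4 × 10^-12 M
Check: 2s = 6.8 × 10^-12 ≪ 0.036, so the approximation is valid.

s ≈ 3.4 x 10^-12 M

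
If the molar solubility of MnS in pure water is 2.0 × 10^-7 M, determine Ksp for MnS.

MnS(s) ⇌ Mn^2+(aq) + S^2-(aq)
For each mole of MnS that dissolves: [Mn^2+] = s, [S^2-] = s.
Ksp = [Mn^2+][S^2-]
Ksp = s^2
Ksp = (2.0 × 10^-7)^2 = 4.0 x 10^-14

4.0 × 10^-14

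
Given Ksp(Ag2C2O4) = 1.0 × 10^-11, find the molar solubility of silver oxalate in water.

Ag2C2O4(s) <=> 2 Ag^+ + C2O4^2-
Ksp = [Ag^+]^2[C2O4^2-]
With molar solubility s: [Ag^+] = 2s, [C2O4^2-] = s.
Substituting: Ksp = (2s)^2s = 4s^3
s = (1.0 × 10^-11 / 4)^(1/3) = 1.4 × 10^-4 M

s ≈ 1.4 × 10^-4 M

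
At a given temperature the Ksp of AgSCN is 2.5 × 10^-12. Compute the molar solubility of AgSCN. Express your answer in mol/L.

s = 1.6 x 10^-6 M

AgSCN(s) <=> Ag^+ + SCN^-
Ksp = [Ag^+][SCN^-]
For each mole of AgSCN that dissolves: [Ag^+] = s, [SCN^-] = s.
Ksp = (s)(s) = s^2
s = √(2.5 × 10^-12) = 1.6 × 10^-6 M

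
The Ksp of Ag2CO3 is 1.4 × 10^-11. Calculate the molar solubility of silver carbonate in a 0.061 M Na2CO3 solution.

Ag2CO3(s) ⇌ 2 Ag^+(aq) + CO3^2-(aq)
Ksp = [Ag^+]^2[CO3^2-]
If s mol/L dissolves here, [Ag^+] = 2s, [CO3^2-] = 0.061 + s ≈ 0.061 (Ksp is small, so little additional dissolves).
Ksp ≈ (2s)^2 × 0.061
s = 7.6 × 10^-6 M
Check: s = 7.6 × 10^-6 ≪ 0.061, so the approximation is valid.

7.6 x 10^-6 M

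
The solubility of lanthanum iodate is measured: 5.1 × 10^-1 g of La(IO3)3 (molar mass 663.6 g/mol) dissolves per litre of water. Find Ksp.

9.4 × 10^-12

Molar solubility s = (5.1 x 10^-1 g/L) / (663.6 g/mol) = 7.69 × 10^-4 M.
La(IO3)3(s) ⇌ La^3+ + 3 IO3^-
If s mol/L of La(IO3)3 dissolves, [La^3+] = s and [IO3^-] = 3s.
Ksp = [La^3+][IO3^-]^3
So Ksp = s × (3s)^3 = 27s^4
Ksp = 27 × (7.69 x 10^-4)^4 = 9.4 × 10^-12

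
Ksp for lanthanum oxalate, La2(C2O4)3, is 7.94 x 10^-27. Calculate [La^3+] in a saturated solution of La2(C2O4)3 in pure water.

La2(C2O4)3(s) <=> 2 La^3+ + 3 C2O4^2-
Ksp = [La^3+]^2[C2O4^2-]^3
With molar solubility s: [La^3+] = 2s, [C2O4^2-] = 3s.
Ksp = (2s)^2(3s)^3 = 108s^5
s = (7.94 x 10^-27 / 108)^(1/5) = 2.362 × 10^-6 M
[La^3+] = 2s = 4.72 × 10^-6 M

4.72 × 10^-6 M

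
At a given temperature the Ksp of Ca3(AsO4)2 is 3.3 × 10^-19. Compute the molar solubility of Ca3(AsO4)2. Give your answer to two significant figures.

Ca3(AsO4)2(s) ⇌ 3 Ca^2+(aq) + 2 AsO4^3-(aq)
Ksp = [Ca^2+]^3[AsO4^3-]^2
Let s = molar solubility. Then [Ca^2+] = 3s and [AsO4^3-] = 2s.
Ksp = (3s)^3(2s)^2 = 108s^5
Solving, s = (3.3 × 10^-19/108)^(1/5) = 7.9 x 10^-5 M

s = 7.9 x 10^-5 M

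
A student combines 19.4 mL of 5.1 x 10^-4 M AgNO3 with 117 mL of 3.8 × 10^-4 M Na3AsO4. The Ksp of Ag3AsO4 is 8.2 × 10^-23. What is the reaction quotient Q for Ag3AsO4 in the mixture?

Total volume = 19.4 + 117 = 136.4 mL.
[Ag^+] = 5.1 × 10^-4 × (19.4/136.4) = 7.25 × 10^-5 M
[AsO4^3-] = 3.8 × 10^-4 × (117/136.4) = 3.26 × 10^-4 M
Ag3AsO4(s) ⇌ 3 Ag^+ + AsO4^3-, so Q = [Ag^+]^3[AsO4^3-]
Q = (7.25 × 10^-5)^3(3.26 × 10^-4) = 1.2 x 10^-16
Q > Ksp, so Ag3AsO4 will precipitate.

1.2e-16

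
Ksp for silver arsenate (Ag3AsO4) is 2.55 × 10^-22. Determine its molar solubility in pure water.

s ≈ 1.75 × 10^-6 M

Ag3AsO4(s) ⇌ 3 Ag^+(aq) + AsO4^3-(aq)
Ksp = [Ag^+]^3[AsO4^3-]
If s mol/L of Ag3AsO4 dissolves, [Ag^+] = 3s and [AsO4^3-] = s.
Ksp = (3s)^3s = 27s^4
s = (2.55 × 10^-22 / 27)^(1/4) = 1.75 × 10^-6 M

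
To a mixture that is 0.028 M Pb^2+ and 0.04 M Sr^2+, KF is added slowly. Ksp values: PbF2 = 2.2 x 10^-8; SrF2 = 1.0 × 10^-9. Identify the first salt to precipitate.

Each salt begins to precipitate when Q = Ksp, i.e. when [F^-] reaches its threshold.
For PbF2: 2.2 x 10^-8 = 0.028 × [F^-]^2  ⇒  [F^-] = 8.9 × 10^-4 M.
For SrF2: 1.0 × 10^-9 = 0.04 × [F^-]^2  ⇒  [F^-] = 1.6 × 10^-4 M.
The salt with the lower threshold [F^-] precipitates first: SrF2.

SrF2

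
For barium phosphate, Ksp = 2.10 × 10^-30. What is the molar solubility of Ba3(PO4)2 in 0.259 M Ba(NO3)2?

Ba3(PO4)2(s) <=> 3 Ba^2+ + 2 PO4^3-
Ksp = [Ba^2+]^3[PO4^3-]^2
Let s = moles of Ba3(PO4)2 that dissolve per litre. [Ba^2+] = 0.259 + 3s ≈ 0.259, [PO4^3-] = 2s (common-ion effect: Ba^2+ is already 0.259 M).
Ksp ≈ (0.259)^3 × (2s)^2
s = 5.50 × 10^-15 M
Check: 3s = 1.6 x 10^-14 ≪ 0.259, so the approximation is valid.

5.50 × 10^-15 M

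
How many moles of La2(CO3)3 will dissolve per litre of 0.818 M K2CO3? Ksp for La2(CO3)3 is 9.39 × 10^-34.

La2(CO3)3(s) ⇌ 2 La^3+(aq) + 3 CO3^2-(aq)
Ksp = [La^3+]^2[CO3^2-]^3
Let s = moles of La2(CO3)3 that dissolve per litre. [La^3+] = 2s, [CO3^2-] = 0.818 + 3s ≈ 0.818 (common-ion effect: CO3^2- is already 0.818 M).
Ksp ≈ (2s)^2 × (0.818)^3
s = 2.07 x 10^-17 M
Check: 3s = 6.2 × 10^-17 ≪ 0.818, so the approximation is valid.

2.07e-17 M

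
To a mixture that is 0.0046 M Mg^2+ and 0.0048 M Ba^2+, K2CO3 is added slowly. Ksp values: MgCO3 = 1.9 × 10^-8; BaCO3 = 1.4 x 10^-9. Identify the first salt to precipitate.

BaCO3

Each salt begins to precipitate when Q = Ksp, i.e. when [CO3^2-] reaches its threshold.
For MgCO3: 1.9 × 10^-8 = 0.0046 × [CO3^2-]  ⇒  [CO3^2-] = 4.1 x 10^-6 M.
For BaCO3: 1.4 x 10^-9 = 0.0048 × [CO3^2-]  ⇒  [CO3^2-] = 2.9 x 10^-7 M.
The salt with the lower threshold [CO3^2-] precipitates first: BaCO3.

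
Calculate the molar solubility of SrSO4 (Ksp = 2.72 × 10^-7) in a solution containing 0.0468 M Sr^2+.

SrSO4(s) <=> Sr^2+(aq) + SO4^2-(aq)
Ksp = [Sr^2+][SO4^2-]
If s mol/L dissolves here, [Sr^2+] = 0.0468 + s ≈ 0.0468, [SO4^2-] = s (since the Sr^2+ already present dominates).
Ksp ≈ 0.0468 × s
s = 5.81 x 10^-6 M
Check: s = 5.8 × 10^-6 ≪ 0.0468, so the approximation is valid.

s = 5.81e-6 M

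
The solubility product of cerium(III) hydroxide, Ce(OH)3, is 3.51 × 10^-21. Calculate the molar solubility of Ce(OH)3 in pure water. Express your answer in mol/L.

Ce(OH)3(s) ⇌ Ce^3+(aq) + 3 OH^-(aq)
Ksp = [Ce^3+][OH^-]^3
Let s = molar solubility. Then [Ce^3+] = s and [OH^-] = 3s.
So Ksp = s × (3s)^3 = 27s^4
Solving, s = (3.51 × 10^-21/27)^(1/4) = 3.38 × 10^-6 M

s ≈ 3.38 × 10^-6 M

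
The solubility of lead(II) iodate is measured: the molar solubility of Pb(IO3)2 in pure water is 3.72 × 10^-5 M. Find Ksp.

Pb(IO3)2(s) ⇌ Pb^2+(aq) + 2 IO3^-(aq)
With molar solubility s: [Pb^2+] = s, [IO3^-] = 2s.
Ksp = [Pb^2+][IO3^-]^2
Substituting: Ksp = s(2s)^2 = 4s^3
With s = 3.72 × 10^-5: Ksp = 2.06 x 10^-13

Ksp ≈ 2.06 × 10^-13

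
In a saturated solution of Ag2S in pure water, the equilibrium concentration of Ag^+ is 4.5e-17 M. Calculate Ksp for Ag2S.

4.6 x 10^-50

Ag2S(s) <=> 2 Ag^+(aq) + S^2-(aq)
Stoichiometry gives [S^2-] = (1/2)[Ag^+] = 2.25 × 10^-17 M.
Ksp = [Ag^+]^2[S^2-]
Ksp = (4.5 x 10^-17)^2 × 2.25 × 10^-17 = 4.6 × 10^-50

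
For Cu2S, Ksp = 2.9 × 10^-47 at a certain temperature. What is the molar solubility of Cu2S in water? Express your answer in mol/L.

s = 1.9 x 10^-16 M

Cu2S(s) ⇌ 2 Cu^+ + S^2-
Ksp = [Cu^+]^2[S^2-]
If s mol/L of Cu2S dissolves, [Cu^+] = 2s and [S^2-] = s.
So Ksp = (2s)^2 × s = 4s^3
Solving, s = (2.9 × 10^-47/4)^(1/3) = 1.9 x 10^-16 M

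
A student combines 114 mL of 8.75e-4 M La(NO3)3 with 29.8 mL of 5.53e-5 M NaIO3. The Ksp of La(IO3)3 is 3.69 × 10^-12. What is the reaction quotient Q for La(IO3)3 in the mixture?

Total volume = 114 + 29.8 = 143.8 mL.
[La^3+] = 8.75 x 10^-4 × (114/143.8) = 6.937 × 10^-4 M
[IO3^-] = 5.53 × 10^-5 × (29.8/143.8) = 1.146 × 10^-5 M
La(IO3)3(s) ⇌ La^3+(aq) + 3 IO3^-(aq), so Q = [La^3+][IO3^-]^3
Q = (6.937 x 10^-4)(1.146 x 10^-5)^3 = 1.04 × 10^-18
Q < Ksp, so no precipitate of La(IO3)3 forms.

Q = 1.04e-18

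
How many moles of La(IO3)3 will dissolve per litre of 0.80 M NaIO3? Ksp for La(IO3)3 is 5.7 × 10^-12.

La(IO3)3(s) <=> La^3+ + 3 IO3^-
Ksp = [La^3+][IO3^-]^3
Let s be the molar solubility in this solution. [La^3+] = s, [IO3^-] = 0.80 + 3s ≈ 0.80 (common-ion effect: IO3^- is already 0.80 M).
Ksp ≈ s × (0.80)^3
s = 1.1 x 10^-11 M
Check: 3s = 3.3 × 10^-11 ≪ 0.80, so the approximation is valid.

s = 1.1 × 10^-11 M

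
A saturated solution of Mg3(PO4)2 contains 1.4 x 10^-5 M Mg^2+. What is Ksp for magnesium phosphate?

2.4 × 10^-25

Mg3(PO4)2(s) ⇌ 3 Mg^2+ + 2 PO4^3-
Stoichiometry gives [PO4^3-] = (2/3)[Mg^2+] = 9.33 × 10^-6 M.
Ksp = [Mg^2+]^3[PO4^3-]^2
Ksp = (1.4 × 10^-5)^3 × (9.33 × 10^-6)^2 = 2.4 x 10^-25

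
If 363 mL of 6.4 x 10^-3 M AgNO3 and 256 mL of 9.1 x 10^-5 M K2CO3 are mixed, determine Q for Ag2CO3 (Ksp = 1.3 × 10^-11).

Total volume = 363 + 256 = 619 mL.
[Ag^+] = 6.4 × 10^-3 × (363/619) = 3.75 x 10^-3 M
[CO3^2-] = 9.1 x 10^-5 × (256/619) = 3.76 × 10^-5 M
Ag2CO3(s) ⇌ 2 Ag^+(aq) + CO3^2-(aq), so Q = [Ag^+]^2[CO3^2-]
Q = (3.75 × 10^-3)^2(3.76 × 10^-5) = 5.3 × 10^-10
Q > Ksp, so Ag2CO3 will precipitate.

5.3e-10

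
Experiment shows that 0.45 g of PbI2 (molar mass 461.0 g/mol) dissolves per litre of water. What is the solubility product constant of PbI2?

Molar solubility s = (4.5 × 10^-1 g/L) / (461.0 g/mol) = 9.76 × 10^-4 M.
PbI2(s) <=> Pb^2+ + 2 I^-
If s mol/L of PbI2 dissolves, [Pb^2+] = s and [I^-] = 2s.
Ksp = [Pb^2+][I^-]^2
Substituting: Ksp = s(2s)^2 = 4s^3
Ksp = 4 × (9.76 × 10^-4)^3 = 3.7 x 10^-9

Ksp ≈ 3.7 × 10^-9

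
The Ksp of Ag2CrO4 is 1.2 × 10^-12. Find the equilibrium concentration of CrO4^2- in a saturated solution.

Ag2CrO4(s) ⇌ 2 Ag^+(aq) + CrO4^2-(aq)
Ksp = [Ag^+]^2[CrO4^2-]
For each mole of Ag2CrO4 that dissolves: [Ag^+] = 2s, [CrO4^2-] = s.
Ksp = (2s)^2s = 4s^3
Solving, s = (1.2 × 10^-12/4)^(1/3) = 6.69 × 10^-5 M
[CrO4^2-] = s = 6.7 x 10^-5 M

[CrO4^2-] = 6.7e-5 M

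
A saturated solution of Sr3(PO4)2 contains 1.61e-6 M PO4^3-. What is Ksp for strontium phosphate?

Sr3(PO4)2(s) ⇌ 3 Sr^2+ + 2 PO4^3-
Stoichiometry gives [Sr^2+] = (3/2)[PO4^3-] = 2.415 x 10^-6 M.
Ksp = [Sr^2+]^3[PO4^3-]^2
Ksp = (2.415 x 10^-6)^3 × (1.61 × 10^-6)^2 = 3.65 × 10^-29

3.65 x 10^-29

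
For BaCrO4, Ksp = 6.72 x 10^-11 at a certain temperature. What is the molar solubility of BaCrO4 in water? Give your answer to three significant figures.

BaCrO4(s) ⇌ Ba^2+(aq) + CrO4^2-(aq)
Ksp = [Ba^2+][CrO4^2-]
For each mole of BaCrO4 that dissolves: [Ba^2+] = s, [CrO4^2-] = s.
Ksp = (s)(s) = s^2
s = (6.72 x 10^-11)^(1/2) = 8.20 x 10^-6 M

s ≈ 8.20e-6 M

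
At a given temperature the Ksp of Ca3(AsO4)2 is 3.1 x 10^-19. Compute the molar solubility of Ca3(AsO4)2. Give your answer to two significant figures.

Ca3(AsO4)2(s) ⇌ 3 Ca^2+ + 2 AsO4^3-
Ksp = [Ca^2+]^3[AsO4^3-]^2
Let s = molar solubility. Then [Ca^2+] = 3s and [AsO4^3-] = 2s.
Substituting: Ksp = (3s)^3(2s)^2 = 108s^5
s^5 = 3.1 x 10^-19 / 108, so s = 7.8 × 10^-5 M

s ≈ 7.8 x 10^-5 M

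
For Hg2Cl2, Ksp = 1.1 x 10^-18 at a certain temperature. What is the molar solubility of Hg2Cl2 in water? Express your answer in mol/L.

Hg2Cl2(s) ⇌ Hg2^2+(aq) + 2 Cl^-(aq)
Ksp = [Hg2^2+][Cl^-]^2
For each mole of Hg2Cl2 that dissolves: [Hg2^2+] = s, [Cl^-] = 2s.
Ksp = s(2s)^2 = 4s^3
s^3 = 1.1 x 10^-18 / 4, so s = 6.5 × 10^-7 M

s ≈ 6.5 x 10^-7 M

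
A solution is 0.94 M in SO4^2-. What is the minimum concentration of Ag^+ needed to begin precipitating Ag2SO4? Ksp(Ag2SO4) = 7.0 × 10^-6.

2.7e-3 M

Ag2SO4(s) ⇌ 2 Ag^+ + SO4^2-
Ksp = [Ag^+]^2[SO4^2-]
Precipitation begins when Q = Ksp. With [SO4^2-] = 0.94 M:
7.0 × 10^-6 = (0.94) × [Ag^+]^2
[Ag^+] = (7.0 × 10^-6 / 9.4 x 10^-1)^(1/2) = 2.7 x 10^-3 M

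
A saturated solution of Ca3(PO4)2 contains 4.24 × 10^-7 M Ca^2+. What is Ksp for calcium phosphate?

Ksp ≈ 6.09e-33

Ca3(PO4)2(s) ⇌ 3 Ca^2+(aq) + 2 PO4^3-(aq)
Stoichiometry gives [PO4^3-] = (2/3)[Ca^2+] = 2.827 × 10^-7 M.
Ksp = [Ca^2+]^3[PO4^3-]^2
Ksp = (4.24 × 10^-7)^3 × (2.827 x 10^-7)^2 = 6.09 × 10^-33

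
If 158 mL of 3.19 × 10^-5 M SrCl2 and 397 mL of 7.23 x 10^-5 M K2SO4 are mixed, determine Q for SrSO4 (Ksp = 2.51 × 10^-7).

Q = 4.70 x 10^-10

Total volume = 158 + 397 = 555 mL.
[Sr^2+] = 3.19 x 10^-5 × (158/555) = 9.081 × 10^-6 M
[SO4^2-] = 7.23 x 10^-5 × (397/555) = 5.172 x 10^-5 M
SrSO4(s) ⇌ Sr^2+(aq) + SO4^2-(aq), so Q = [Sr^2+][SO4^2-]
Q = (9.081 x 10^-6)(5.172 × 10^-5) = 4.70 × 10^-10
Q < Ksp, so no precipitate of SrSO4 forms.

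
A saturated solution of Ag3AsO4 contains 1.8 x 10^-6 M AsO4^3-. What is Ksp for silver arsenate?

Ksp ≈ 2.8e-22

Ag3AsO4(s) ⇌ 3 Ag^+(aq) + AsO4^3-(aq)
Stoichiometry gives [Ag^+] = (3/1)[AsO4^3-] = 5.40 × 10^-6 M.
Ksp = [Ag^+]^3[AsO4^3-]
Ksp = (5.40 × 10^-6)^3 × 1.8 × 10^-6 = 2.8 × 10^-22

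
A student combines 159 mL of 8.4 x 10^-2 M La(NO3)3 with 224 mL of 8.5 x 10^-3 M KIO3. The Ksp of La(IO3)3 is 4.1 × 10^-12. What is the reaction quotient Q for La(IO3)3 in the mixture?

Total volume = 159 + 224 = 383 mL.
[La^3+] = 8.4 × 10^-2 × (159/383) = 3.49 x 10^-2 M
[IO3^-] = 8.5 × 10^-3 × (224/383) = 4.97 × 10^-3 M
La(IO3)3(s) ⇌ La^3+(aq) + 3 IO3^-(aq), so Q = [La^3+][IO3^-]^3
Q = (3.49 × 10^-2)(4.97 × 10^-3)^3 = 4.3 × 10^-9
Q > Ksp, so La(IO3)3 will precipitate.

4.3e-9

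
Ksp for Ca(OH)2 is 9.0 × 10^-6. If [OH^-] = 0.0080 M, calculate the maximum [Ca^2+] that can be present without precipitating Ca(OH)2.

Ca(OH)2(s) ⇌ Ca^2+(aq) + 2 OH^-(aq)
Ksp = [Ca^2+][OH^-]^2
Precipitation begins when Q = Ksp. With [OH^-] = 0.0080 M:
9.0 × 10^-6 = (0.0080)^2 × [Ca^2+]
[Ca^2+] = (9.0 × 10^-6 / 6.40 × 10^-5) = 1.4 × 10^-1 M

[Ca^2+] = 1.4 x 10^-1 M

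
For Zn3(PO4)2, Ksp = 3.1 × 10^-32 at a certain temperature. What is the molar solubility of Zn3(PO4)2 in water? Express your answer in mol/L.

Zn3(PO4)2(s) ⇌ 3 Zn^2+(aq) + 2 PO4^3-(aq)
Ksp = [Zn^2+]^3[PO4^3-]^2
With molar solubility s: [Zn^2+] = 3s, [PO4^3-] = 2s.
Substituting: Ksp = (3s)^3(2s)^2 = 108s^5
s = (3.1 × 10^-32 / 108)^(1/5) = 2.0 × 10^-7 M

s ≈ 2.0 × 10^-7 M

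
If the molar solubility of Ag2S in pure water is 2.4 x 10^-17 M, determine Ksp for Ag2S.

Ksp ≈ 5.5 × 10^-50

Ag2S(s) ⇌ 2 Ag^+ + S^2-
If s mol/L of Ag2S dissolves, [Ag^+] = 2s and [S^2-] = s.
Ksp = [Ag^+]^2[S^2-]
So Ksp = (2s)^2 × s = 4s^3
Ksp = 4 × (2.4 × 10^-17)^3 = 5.5 × 10^-50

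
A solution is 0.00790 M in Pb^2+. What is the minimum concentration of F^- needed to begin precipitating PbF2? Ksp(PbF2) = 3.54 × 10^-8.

2.12 × 10^-3 M

PbF2(s) <=> Pb^2+(aq) + 2 F^-(aq)
Ksp = [Pb^2+][F^-]^2
Precipitation begins when Q = Ksp. With [Pb^2+] = 0.00790 M:
3.54 × 10^-8 = (0.00790) × [F^-]^2
[F^-] = (3.54 × 10^-8 / 7.90 × 10^-3)^(1/2) = 2.12 x 10^-3 M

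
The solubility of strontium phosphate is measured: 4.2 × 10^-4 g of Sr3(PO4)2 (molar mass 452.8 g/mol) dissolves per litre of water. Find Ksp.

Ksp = 7.4 × 10^-29

Molar solubility s = (4.2 × 10^-4 g/L) / (452.8 g/mol) = 9.28 × 10^-7 M.
Sr3(PO4)2(s) <=> 3 Sr^2+(aq) + 2 PO4^3-(aq)
If s mol/L of Sr3(PO4)2 dissolves, [Sr^2+] = 3s and [PO4^3-] = 2s.
Ksp = [Sr^2+]^3[PO4^3-]^2
Ksp = (3s)^3(2s)^2 = 108s^5
Ksp = 108 × (9.28 × 10^-7)^5 = 7.4 × 10^-29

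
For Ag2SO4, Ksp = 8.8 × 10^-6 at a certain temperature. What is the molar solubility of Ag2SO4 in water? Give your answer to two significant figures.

Ag2SO4(s) ⇌ 2 Ag^+(aq) + SO4^2-(aq)
Ksp = [Ag^+]^2[SO4^2-]
If s mol/L of Ag2SO4 dissolves, [Ag^+] = 2s and [SO4^2-] = s.
So Ksp = (2s)^2 × s = 4s^3
Solving, s = (8.8 × 10^-6/4)^(1/3) = 1.3 x 10^-2 M

s ≈ 1.3 × 10^-2 M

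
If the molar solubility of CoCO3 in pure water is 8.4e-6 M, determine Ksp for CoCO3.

Ksp = 7.1e-11

CoCO3(s) ⇌ Co^2+(aq) + CO3^2-(aq)
Let s = molar solubility. Then [Co^2+] = s and [CO3^2-] = s.
Ksp = [Co^2+][CO3^2-]
Ksp = s × s = s^2
With s = 8.4 × 10^-6: Ksp = 7.1 × 10^-11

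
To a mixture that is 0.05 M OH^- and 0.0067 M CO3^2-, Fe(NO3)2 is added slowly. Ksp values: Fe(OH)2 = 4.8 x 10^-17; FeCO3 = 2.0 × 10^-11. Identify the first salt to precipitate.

Fe(OH)2

Precipitation of each salt starts when its ion product equals its Ksp.
For Fe(OH)2: 4.8 x 10^-17 = (0.05)^2 × [Fe^2+]  ⇒  [Fe^2+] = 1.9 × 10^-14 M.
For FeCO3: 2.0 × 10^-11 = 0.0067 × [Fe^2+]  ⇒  [Fe^2+] = 3.0 × 10^-9 M.
The salt with the lower threshold [Fe^2+] precipitates first: Fe(OH)2.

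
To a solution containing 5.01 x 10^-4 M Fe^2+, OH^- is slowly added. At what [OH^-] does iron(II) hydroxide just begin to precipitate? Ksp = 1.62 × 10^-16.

Fe(OH)2(s) <=> Fe^2+(aq) + 2 OH^-(aq)
Ksp = [Fe^2+][OH^-]^2
Precipitation begins when Q = Ksp. With [Fe^2+] = 5.01 x 10^-4 M:
1.62 × 10^-16 = (5.01 x 10^-4) × [OH^-]^2
[OH^-] = (1.62 × 10^-16 / 5.01 × 10^-4)^(1/2) = 5.69 × 10^-7 M

5.69e-7 M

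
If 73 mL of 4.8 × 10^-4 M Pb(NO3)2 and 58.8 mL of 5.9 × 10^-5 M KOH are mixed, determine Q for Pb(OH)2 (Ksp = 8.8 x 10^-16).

Total volume = 73 + 58.8 = 131.8 mL.
[Pb^2+] = 4.8 x 10^-4 × (73/131.8) = 2.66 x 10^-4 M
[OH^-] = 5.9 × 10^-5 × (58.8/131.8) = 2.63 × 10^-5 M
Pb(OH)2(s) <=> Pb^2+(aq) + 2 OH^-(aq), so Q = [Pb^2+][OH^-]^2
Q = (2.66 x 10^-4)(2.63 x 10^-5)^2 = 1.8 × 10^-13
Q > Ksp, so Pb(OH)2 will precipitate.

Q = 1.8 × 10^-13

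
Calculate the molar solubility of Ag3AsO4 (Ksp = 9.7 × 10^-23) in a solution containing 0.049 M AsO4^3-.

s = 4.2e-8 M

Ag3AsO4(s) ⇌ 3 Ag^+ + AsO4^3-
Ksp = [Ag^+]^3[AsO4^3-]
Let s = moles of Ag3AsO4 that dissolve per litre. [Ag^+] = 3s, [AsO4^3-] = 0.049 + s ≈ 0.049 (Ksp is small, so little additional dissolves).
Ksp ≈ (3s)^3 × 0.049
s = 4.2 × 10^-8 M
Check: s = 4.2 × 10^-8 ≪ 0.049, so the approximation is valid.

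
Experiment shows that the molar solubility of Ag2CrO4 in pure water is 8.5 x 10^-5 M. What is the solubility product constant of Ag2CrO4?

Ksp ≈ 2.5 × 10^-12

Ag2CrO4(s) ⇌ 2 Ag^+(aq) + CrO4^2-(aq)
For each mole of Ag2CrO4 that dissolves: [Ag^+] = 2s, [CrO4^2-] = s.
Ksp = [Ag^+]^2[CrO4^2-]
Substituting: Ksp = (2s)^2s = 4s^3
With s = 8.5 × 10^-5: Ksp = 2.5 x 10^-12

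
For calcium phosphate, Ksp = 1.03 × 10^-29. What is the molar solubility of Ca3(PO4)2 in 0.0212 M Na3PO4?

9.47e-10 M

Ca3(PO4)2(s) <=> 3 Ca^2+ + 2 PO4^3-
Ksp = [Ca^2+]^3[PO4^3-]^2
Let s = moles of Ca3(PO4)2 that dissolve per litre. [Ca^2+] = 3s, [PO4^3-] = 0.0212 + 2s ≈ 0.0212 (Ksp is small, so little additional dissolves).
Ksp ≈ (3s)^3 × (0.0212)^2
s = 9.47 x 10^-10 M
Check: 2s = 1.9 × 10^-9 ≪ 0.0212, so the approximation is valid.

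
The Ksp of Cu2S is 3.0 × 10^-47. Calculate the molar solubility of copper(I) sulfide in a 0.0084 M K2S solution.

Cu2S(s) ⇌ 2 Cu^+ + S^2-
Ksp = [Cu^+]^2[S^2-]
Let s = moles of Cu2S that dissolve per litre. [Cu^+] = 2s, [S^2-] = 0.0084 + s ≈ 0.0084 (since S^2- from K2S dominates).
Ksp ≈ (2s)^2 × 0.0084
s = 3.0 × 10^-23 M
Check: s = 3.0 × 10^-23 ≪ 0.0084, so the approximation is valid.

s ≈ 3.0 x 10^-23 M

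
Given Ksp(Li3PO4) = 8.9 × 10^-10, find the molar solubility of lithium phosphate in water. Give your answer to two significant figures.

Li3PO4(s) <=> 3 Li^+ + PO4^3-
Ksp = [Li^+]^3[PO4^3-]
If s mol/L of Li3PO4 dissolves, [Li^+] = 3s and [PO4^3-] = s.
Ksp = (3s)^3s = 27s^4
s = (8.9 × 10^-10 / 27)^(1/4) = 2.4 × 10^-3 M

s = 2.4 x 10^-3 M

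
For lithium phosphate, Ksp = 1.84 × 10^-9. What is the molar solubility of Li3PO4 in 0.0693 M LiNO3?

5.53 × 10^-6 M

Li3PO4(s) <=> 3 Li^+(aq) + PO4^3-(aq)
Ksp = [Li^+]^3[PO4^3-]
If s mol/L dissolves here, [Li^+] = 0.0693 + 3s ≈ 0.0693, [PO4^3-] = s (common-ion effect: Li^+ is already 0.0693 M).
Ksp ≈ (0.0693)^3 × s
s = 5.53 x 10^-6 M
Check: 3s = 1.7 x 10^-5 ≪ 0.0693, so the approximation is valid.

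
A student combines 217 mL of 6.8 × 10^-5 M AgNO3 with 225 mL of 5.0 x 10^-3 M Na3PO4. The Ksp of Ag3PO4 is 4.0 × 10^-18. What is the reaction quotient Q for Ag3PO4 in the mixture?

Q ≈ 9.5 x 10^-17

Total volume = 217 + 225 = 442 mL.
[Ag^+] = 6.8 × 10^-5 × (217/442) = 3.34 × 10^-5 M
[PO4^3-] = 5.0 × 10^-3 × (225/442) = 2.55 × 10^-3 M
Ag3PO4(s) ⇌ 3 Ag^+ + PO4^3-, so Q = [Ag^+]^3[PO4^3-]
Q = (3.34 × 10^-5)^3(2.55 × 10^-3) = 9.5 x 10^-17
Q > Ksp, so Ag3PO4 will precipitate.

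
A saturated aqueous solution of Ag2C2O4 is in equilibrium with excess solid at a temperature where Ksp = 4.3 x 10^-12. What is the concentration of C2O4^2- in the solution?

Ag2C2O4(s) <=> 2 Ag^+(aq) + C2O4^2-(aq)
Ksp = [Ag^+]^2[C2O4^2-]
With molar solubility s: [Ag^+] = 2s, [C2O4^2-] = s.
Substituting: Ksp = (2s)^2s = 4s^3
s^3 = 4.3 x 10^-12 / 4, so s = 1.02 × 10^-4 M
[C2O4^2-] = s = 1.0 x 10^-4 M

[C2O4^2-] = 1.0e-4 M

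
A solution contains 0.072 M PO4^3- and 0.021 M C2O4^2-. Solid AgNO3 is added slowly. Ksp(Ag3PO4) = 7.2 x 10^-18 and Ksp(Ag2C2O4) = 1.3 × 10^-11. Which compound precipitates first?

Ag3PO4

Each salt begins to precipitate when Q = Ksp, i.e. when [Ag^+] reaches its threshold.
For Ag3PO4: 7.2 x 10^-18 = 0.072 × [Ag^+]^3  ⇒  [Ag^+] = 4.6 × 10^-6 M.
For Ag2C2O4: 1.3 × 10^-11 = 0.021 × [Ag^+]^2  ⇒  [Ag^+] = 2.5 × 10^-5 M.
The salt with the lower threshold [Ag^+] precipitates first: Ag3PO4.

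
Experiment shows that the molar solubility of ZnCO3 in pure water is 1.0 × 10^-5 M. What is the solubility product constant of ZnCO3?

ZnCO3(s) <=> Zn^2+ + CO3^2-
Let s = molar solubility. Then [Zn^2+] = s and [CO3^2-] = s.
Ksp = [Zn^2+][CO3^2-]
Ksp = s × s = s^2
With s = 1.0 x 10^-5: Ksp = 1.0 x 10^-10

Ksp ≈ 1.0 × 10^-10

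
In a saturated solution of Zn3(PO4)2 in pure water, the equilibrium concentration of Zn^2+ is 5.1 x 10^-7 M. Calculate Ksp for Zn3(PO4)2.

Ksp = 1.5e-32

Zn3(PO4)2(s) <=> 3 Zn^2+ + 2 PO4^3-
Stoichiometry gives [PO4^3-] = (2/3)[Zn^2+] = 3.40 x 10^-7 M.
Ksp = [Zn^2+]^3[PO4^3-]^2
Ksp = (5.1 x 10^-7)^3 × (3.40 × 10^-7)^2 = 1.5 x 10^-32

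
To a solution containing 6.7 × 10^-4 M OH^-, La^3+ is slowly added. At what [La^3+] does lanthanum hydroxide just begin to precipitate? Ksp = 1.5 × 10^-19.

La(OH)3(s) ⇌ La^3+(aq) + 3 OH^-(aq)
Ksp = [La^3+][OH^-]^3
Precipitation begins when Q = Ksp. With [OH^-] = 6.7 × 10^-4 M:
1.5 × 10^-19 = (6.7 × 10^-4)^3 × [La^3+]
[La^3+] = (1.5 × 10^-19 / 3.01 x 10^-10) = 5.0 × 10^-10 M

5.0 × 10^-10 M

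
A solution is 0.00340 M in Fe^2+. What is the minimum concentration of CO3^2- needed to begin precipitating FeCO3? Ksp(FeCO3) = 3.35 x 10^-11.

[CO3^2-] = 9.85e-9 M

FeCO3(s) ⇌ Fe^2+(aq) + CO3^2-(aq)
Ksp = [Fe^2+][CO3^2-]
Precipitation begins when Q = Ksp. With [Fe^2+] = 0.00340 M:
3.35 x 10^-11 = (0.00340) × [CO3^2-]
[CO3^2-] = (3.35 x 10^-11 / 3.40 x 10^-3) = 9.85 x 10^-9 M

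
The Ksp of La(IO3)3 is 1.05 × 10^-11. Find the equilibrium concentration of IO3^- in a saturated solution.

La(IO3)3(s) ⇌ La^3+(aq) + 3 IO3^-(aq)
Ksp = [La^3+][IO3^-]^3
If s mol/L of La(IO3)3 dissolves, [La^3+] = s and [IO3^-] = 3s.
Substituting: Ksp = s(3s)^3 = 27s^4
s^4 = 1.05 × 10^-11 / 27, so s = 7.897 x 10^-4 M
[IO3^-] = 3s = 2.37 × 10^-3 M

[IO3^-] = 2.37e-3 M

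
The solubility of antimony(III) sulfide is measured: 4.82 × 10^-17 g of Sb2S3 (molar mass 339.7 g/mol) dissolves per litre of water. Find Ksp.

6.21 x 10^-93

Molar solubility s = (4.82 x 10^-17 g/L) / (339.7 g/mol) = 1.419 x 10^-19 M.
Sb2S3(s) ⇌ 2 Sb^3+ + 3 S^2-
If s mol/L of Sb2S3 dissolves, [Sb^3+] = 2s and [S^2-] = 3s.
Ksp = [Sb^3+]^2[S^2-]^3
Ksp = (2s)^2(3s)^3 = 108s^5
With s = 1.419 × 10^-19: Ksp = 6.21 × 10^-93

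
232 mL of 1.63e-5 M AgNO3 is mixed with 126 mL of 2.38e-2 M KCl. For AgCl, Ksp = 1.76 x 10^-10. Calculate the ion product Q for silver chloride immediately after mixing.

Total volume = 232 + 126 = 358 mL.
[Ag^+] = 1.63 x 10^-5 × (232/358) = 1.056 × 10^-5 M
[Cl^-] = 2.38 x 10^-2 × (126/358) = 8.377 × 10^-3 M
AgCl(s) ⇌ Ag^+ + Cl^-, so Q = [Ag^+][Cl^-]
Q = (1.056 × 10^-5)(8.377 × 10^-3) = 8.85 × 10^-8
Q > Ksp, so AgCl will precipitate.

8.85 × 10^-8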